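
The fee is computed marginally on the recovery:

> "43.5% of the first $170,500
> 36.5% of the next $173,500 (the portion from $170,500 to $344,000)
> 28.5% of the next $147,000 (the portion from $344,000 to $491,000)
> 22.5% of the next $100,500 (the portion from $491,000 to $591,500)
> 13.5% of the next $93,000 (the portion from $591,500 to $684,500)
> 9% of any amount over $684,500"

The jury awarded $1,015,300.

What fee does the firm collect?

First $170,500 at 43.5% = $74,167.50
Next $173,500 at 36.5% = $63,327.50
Next $147,000 at 28.5% = $41,895.00
Next $100,500 at 22.5% = $22,612.50
Next $93,000 at 13.5% = $12,555.00
Remaining $330,800 at 9% = $29,772.00
Fee: $74,167.50 + $63,327.50 + $41,895.00 + $22,612.50 + $12,555.00 + $29,772.00 = $244,329.50

$244,329.50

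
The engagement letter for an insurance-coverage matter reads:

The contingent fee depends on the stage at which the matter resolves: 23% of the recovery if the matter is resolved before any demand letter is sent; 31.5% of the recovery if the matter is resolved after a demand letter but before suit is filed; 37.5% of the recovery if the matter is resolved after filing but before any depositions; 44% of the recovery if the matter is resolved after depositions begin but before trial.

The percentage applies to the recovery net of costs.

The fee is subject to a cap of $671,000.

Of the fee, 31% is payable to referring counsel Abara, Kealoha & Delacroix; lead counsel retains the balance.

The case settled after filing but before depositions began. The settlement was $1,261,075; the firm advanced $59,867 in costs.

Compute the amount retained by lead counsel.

Fee base (net of costs): $1,261,075 − $59,867 = $1,201,208
The matter settled after filing but before depositions began, so the 37.5% rate applies.
$1,201,208 × 37.5% = $450,453.00
$450,453.00 is under the $671,000 cap.
Referral share: 31% of $450,453.00 = $139,640.43; lead counsel retains $450,453.00 − $139,640.43 = $310,812.57.

$310,812.57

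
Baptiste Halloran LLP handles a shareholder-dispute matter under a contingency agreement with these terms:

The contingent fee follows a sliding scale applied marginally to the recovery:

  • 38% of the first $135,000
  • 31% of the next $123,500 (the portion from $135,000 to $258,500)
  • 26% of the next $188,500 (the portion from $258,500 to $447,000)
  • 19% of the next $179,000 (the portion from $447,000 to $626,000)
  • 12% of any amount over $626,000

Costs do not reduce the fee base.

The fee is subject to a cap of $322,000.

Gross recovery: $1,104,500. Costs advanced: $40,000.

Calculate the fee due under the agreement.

Fee base is the gross recovery, $1,104,500; costs are reimbursed separately.
First $135,000 at 38% = $51,300.00
Next $123,500 at 31% = $38,285.00
Next $188,500 at 26% = $49,010.00
Next $179,000 at 19% = $34,010.00
Remaining $478,500 at 12% = $57,420.00
Fee: $51,300.00 + $38,285.00 + $49,010.00 + $34,010.00 + $57,420.00 = $230,025.00
$230,025.00 is under the $322,000 cap.

$230,025.00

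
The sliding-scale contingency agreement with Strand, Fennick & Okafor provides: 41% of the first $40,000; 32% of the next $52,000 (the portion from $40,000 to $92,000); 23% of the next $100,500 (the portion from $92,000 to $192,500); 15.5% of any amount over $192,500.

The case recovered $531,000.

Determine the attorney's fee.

$108,622.50

First $40,000 at 41% = $16,400.00
Next $52,000 at 32% = $16,640.00
Next $100,500 at 23% = $23,115.00
Remaining $338,500 at 15.5% = $52,467.50
Fee: $16,400.00 + $16,640.00 + $23,115.00 + $52,467.50 = $108,622.50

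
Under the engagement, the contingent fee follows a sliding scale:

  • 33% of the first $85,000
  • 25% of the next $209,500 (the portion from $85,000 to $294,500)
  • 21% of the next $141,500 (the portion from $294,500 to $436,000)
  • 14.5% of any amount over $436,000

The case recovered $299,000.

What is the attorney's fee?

First $85,000 at 33% = $28,050.00
Next $209,500 at 25% = $52,375.00
Remaining $4,500 at 21% = $945.00
Fee: $28,050.00 + $52,375.00 + $945.00 = $81,370.00

$81,370.00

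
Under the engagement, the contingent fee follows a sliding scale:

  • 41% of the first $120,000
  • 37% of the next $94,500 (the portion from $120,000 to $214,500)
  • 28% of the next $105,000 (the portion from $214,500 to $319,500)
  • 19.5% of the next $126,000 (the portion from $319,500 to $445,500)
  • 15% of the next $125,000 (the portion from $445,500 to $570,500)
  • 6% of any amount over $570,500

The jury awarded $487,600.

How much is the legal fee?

First $120,000 at 41% = $49,200.00
Next $94,500 at 37% = $34,965.00
Next $105,000 at 28% = $29,400.00
Next $126,000 at 19.5% = $24,570.00
Remaining $42,100 at 15% = $6,315.00
Fee: $49,200.00 + $34,965.00 + $29,400.00 + $24,570.00 + $6,315.00 = $144,450.00

$144,450.00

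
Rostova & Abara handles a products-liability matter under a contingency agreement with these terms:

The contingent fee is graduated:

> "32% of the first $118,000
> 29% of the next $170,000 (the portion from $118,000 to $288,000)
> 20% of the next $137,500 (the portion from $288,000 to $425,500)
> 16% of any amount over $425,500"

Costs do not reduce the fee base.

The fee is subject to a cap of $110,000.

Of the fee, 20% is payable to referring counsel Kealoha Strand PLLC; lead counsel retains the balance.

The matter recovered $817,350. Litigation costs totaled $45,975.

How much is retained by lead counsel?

Fee base is the gross recovery, $817,350; costs are reimbursed separately.
First $118,000 at 32% = $37,760.00
Next $170,000 at 29% = $49,300.00
Next $137,500 at 20% = $27,500.00
Remaining $391,850 at 16% = $62,696.00
Fee: $37,760.00 + $49,300.00 + $27,500.00 + $62,696.00 = $177,256.00
$177,256.00 exceeds the $110,000 cap, so the fee is capped at $110,000.00.
Referral share: 20% of $110,000.00 = $22,000.00; lead counsel retains $110,000.00 − $22,000.00 = $88,000.00.

$88,000.00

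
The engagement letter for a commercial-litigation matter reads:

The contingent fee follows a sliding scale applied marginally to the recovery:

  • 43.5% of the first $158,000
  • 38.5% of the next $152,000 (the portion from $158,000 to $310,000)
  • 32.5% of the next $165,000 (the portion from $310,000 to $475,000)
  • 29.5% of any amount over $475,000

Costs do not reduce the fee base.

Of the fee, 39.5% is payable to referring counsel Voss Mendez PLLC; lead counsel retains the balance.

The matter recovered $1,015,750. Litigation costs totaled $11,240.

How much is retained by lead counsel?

$205,939.73

Fee base is the gross recovery, $1,015,750; costs are reimbursed separately.
First $158,000 at 43.5% = $68,730.00
Next $152,000 at 38.5% = $58,520.00
Next $165,000 at 32.5% = $53,625.00
Remaining $540,750 at 29.5% = $159,521.25
Fee: $68,730.00 + $58,520.00 + $53,625.00 + $159,521.25 = $340,396.25
Referral share: 39.5% of $340,396.25 = $134,456.52; lead counsel retains $340,396.25 − $134,456.52 = $205,939.73.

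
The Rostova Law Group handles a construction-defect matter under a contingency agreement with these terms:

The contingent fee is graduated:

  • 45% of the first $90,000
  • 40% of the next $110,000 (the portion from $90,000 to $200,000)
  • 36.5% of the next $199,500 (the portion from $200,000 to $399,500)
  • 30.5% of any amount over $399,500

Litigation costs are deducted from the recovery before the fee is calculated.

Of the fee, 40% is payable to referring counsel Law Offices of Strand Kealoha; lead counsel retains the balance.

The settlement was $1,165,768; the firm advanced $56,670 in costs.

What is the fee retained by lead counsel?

$224,246.93

Fee base (net of costs): $1,165,768 − $56,670 = $1,109,098
First $90,000 at 45% = $40,500.00
Next $110,000 at 40% = $44,000.00
Next $199,500 at 36.5% = $72,817.50
Remaining $709,598 at 30.5% = $216,427.39
Fee: $40,500.00 + $44,000.00 + $72,817.50 + $216,427.39 = $373,744.89
Referral share: 40% of $373,744.89 = $149,497.96; lead counsel retains $373,744.89 − $149,497.96 = $224,246.93.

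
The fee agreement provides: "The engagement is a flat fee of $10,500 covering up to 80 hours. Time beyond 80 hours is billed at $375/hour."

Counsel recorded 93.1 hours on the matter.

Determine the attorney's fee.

Flat fee: $10,500.00
Excess hours: 93.1 − 80 = 13.1
Overrun: 13.1 × $375 = $4,912.50
Total: $10,500.00 + $4,912.50 = $15,412.50

$15,412.50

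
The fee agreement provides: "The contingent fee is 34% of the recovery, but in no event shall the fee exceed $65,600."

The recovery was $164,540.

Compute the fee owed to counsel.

$55,943.60

34% of $164,540 = $55,943.60
That is under the $65,600 cap.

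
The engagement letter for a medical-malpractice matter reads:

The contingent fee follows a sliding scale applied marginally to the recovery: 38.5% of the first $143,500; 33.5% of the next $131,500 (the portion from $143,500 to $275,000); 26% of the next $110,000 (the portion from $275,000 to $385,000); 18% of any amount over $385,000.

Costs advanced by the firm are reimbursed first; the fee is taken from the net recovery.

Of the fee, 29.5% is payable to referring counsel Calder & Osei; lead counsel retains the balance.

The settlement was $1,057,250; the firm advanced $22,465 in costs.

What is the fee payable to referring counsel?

$72,234.08

Fee base (net of costs): $1,057,250 − $22,465 = $1,034,785
First $143,500 at 38.5% = $55,247.50
Next $131,500 at 33.5% = $44,052.50
Next $110,000 at 26% = $28,600.00
Remaining $649,785 at 18% = $116,961.30
Fee: $55,247.50 + $44,052.50 + $28,600.00 + $116,961.30 = $244,861.30
Referral share: 29.5% of $244,861.30 = $72,234.08; lead counsel retains $244,861.30 − $72,234.08 = $172,627.22.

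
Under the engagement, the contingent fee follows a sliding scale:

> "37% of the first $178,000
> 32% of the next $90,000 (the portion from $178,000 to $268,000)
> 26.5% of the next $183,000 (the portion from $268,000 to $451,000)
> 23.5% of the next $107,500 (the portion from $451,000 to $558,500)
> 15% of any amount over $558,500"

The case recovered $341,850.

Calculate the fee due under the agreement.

First $178,000 at 37% = $65,860.00
Next $90,000 at 32% = $28,800.00
Remaining $73,850 at 26.5% = $19,570.25
Fee: $65,860.00 + $28,800.00 + $19,570.25 = $114,230.25

$114,230.25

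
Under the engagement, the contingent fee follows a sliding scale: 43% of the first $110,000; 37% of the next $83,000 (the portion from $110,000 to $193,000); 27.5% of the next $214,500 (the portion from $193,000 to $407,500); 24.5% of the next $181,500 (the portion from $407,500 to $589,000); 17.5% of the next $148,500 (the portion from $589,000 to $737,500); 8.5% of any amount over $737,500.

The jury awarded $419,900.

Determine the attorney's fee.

First $110,000 at 43% = $47,300.00
Next $83,000 at 37% = $30,710.00
Next $214,500 at 27.5% = $58,987.50
Remaining $12,400 at 24.5% = $3,038.00
Fee: $47,300.00 + $30,710.00 + $58,987.50 + $3,038.00 = $140,035.50

$140,035.50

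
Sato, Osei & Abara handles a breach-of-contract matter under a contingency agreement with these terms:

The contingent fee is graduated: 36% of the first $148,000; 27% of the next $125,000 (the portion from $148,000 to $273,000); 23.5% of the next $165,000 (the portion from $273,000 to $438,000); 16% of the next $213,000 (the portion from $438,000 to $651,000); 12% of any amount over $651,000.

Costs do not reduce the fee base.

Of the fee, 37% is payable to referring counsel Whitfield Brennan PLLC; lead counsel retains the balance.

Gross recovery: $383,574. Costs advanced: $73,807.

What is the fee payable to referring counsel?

$41,815.51

Fee base is the gross recovery, $383,574; costs are reimbursed separately.
First $148,000 at 36% = $53,280.00
Next $125,000 at 27% = $33,750.00
Remaining $110,574 at 23.5% = $25,984.89
Fee: $53,280.00 + $33,750.00 + $25,984.89 = $113,014.89
Referral share: 37% of $113,014.89 = $41,815.51; lead counsel retains $113,014.89 − $41,815.51 = $71,199.38.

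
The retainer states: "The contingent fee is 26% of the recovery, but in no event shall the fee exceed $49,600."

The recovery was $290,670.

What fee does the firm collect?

26% of $290,670 = $75,574.20
That exceeds the $49,600 cap, so the fee is capped at $49,600.

$49,600.00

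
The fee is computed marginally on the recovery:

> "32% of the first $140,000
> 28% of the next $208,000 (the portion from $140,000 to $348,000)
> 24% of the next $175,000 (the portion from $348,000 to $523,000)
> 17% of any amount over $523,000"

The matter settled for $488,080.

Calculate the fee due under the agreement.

First $140,000 at 32% = $44,800.00
Next $208,000 at 28% = $58,240.00
Remaining $140,080 at 24% = $33,619.20
Fee: $44,800.00 + $58,240.00 + $33,619.20 = $136,659.20

$136,659.20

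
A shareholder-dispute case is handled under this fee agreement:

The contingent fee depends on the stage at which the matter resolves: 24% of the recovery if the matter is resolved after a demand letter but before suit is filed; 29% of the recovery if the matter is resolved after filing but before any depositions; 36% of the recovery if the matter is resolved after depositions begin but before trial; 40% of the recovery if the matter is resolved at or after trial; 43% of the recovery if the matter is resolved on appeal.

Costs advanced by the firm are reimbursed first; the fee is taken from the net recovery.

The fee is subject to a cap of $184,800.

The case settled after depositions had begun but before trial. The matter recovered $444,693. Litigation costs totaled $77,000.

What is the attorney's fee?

$132,369.48

Fee base (net of costs): $444,693 − $77,000 = $367,693
The matter settled after depositions had begun but before trial, so the 36% rate applies.
$367,693 × 36% = $132,369.48
$132,369.48 is under the $184,800 cap.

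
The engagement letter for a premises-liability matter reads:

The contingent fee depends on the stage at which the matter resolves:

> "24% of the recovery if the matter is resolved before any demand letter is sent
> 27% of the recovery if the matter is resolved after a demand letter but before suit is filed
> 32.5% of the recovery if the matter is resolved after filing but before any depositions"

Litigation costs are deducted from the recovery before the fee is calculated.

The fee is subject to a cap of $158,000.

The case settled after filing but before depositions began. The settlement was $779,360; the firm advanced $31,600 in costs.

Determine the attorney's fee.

Fee base (net of costs): $779,360 − $31,600 = $747,760
The matter settled after filing but before depositions began, so the 32.5% rate applies.
$747,760 × 32.5% = $243,022.00
$243,022.00 exceeds the $158,000 cap, so the fee is capped at $158,000.00.

$158,000.00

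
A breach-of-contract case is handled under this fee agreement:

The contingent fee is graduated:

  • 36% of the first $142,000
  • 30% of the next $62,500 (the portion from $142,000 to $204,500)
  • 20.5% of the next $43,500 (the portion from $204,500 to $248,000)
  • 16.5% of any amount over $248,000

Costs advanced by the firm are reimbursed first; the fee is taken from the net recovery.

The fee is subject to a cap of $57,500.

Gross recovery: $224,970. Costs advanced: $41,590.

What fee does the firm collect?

$57,500.00

Fee base (net of costs): $224,970 − $41,590 = $183,380
First $142,000 at 36% = $51,120.00
Remaining $41,380 at 30% = $12,414.00
Fee: $51,120.00 + $12,414.00 = $63,534.00
$63,534.00 exceeds the $57,500 cap, so the fee is capped at $57,500.00.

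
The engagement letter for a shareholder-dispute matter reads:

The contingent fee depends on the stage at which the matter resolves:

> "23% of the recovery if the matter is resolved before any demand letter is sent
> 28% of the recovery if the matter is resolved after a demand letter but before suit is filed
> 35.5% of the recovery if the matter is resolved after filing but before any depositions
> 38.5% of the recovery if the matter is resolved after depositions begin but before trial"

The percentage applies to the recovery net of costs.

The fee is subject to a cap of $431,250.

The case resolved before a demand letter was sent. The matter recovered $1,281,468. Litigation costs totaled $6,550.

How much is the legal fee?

$293,231.14

Fee base (net of costs): $1,281,468 − $6,550 = $1,274,918
The matter resolved before a demand letter was sent, so the 23% rate applies.
$1,274,918 × 23% = $293,231.14
$293,231.14 is under the $431,250 cap.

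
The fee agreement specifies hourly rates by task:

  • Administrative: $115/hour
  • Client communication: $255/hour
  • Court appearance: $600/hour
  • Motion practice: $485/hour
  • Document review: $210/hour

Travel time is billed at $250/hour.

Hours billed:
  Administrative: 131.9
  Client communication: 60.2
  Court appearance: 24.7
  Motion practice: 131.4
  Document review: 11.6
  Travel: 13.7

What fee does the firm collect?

Administrative: 131.9 × $115 = $15,168.50
Client communication: 60.2 × $255 = $15,351.00
Court appearance: 24.7 × $600 = $14,820.00
Motion practice: 131.4 × $485 = $63,729.00
Document review: 11.6 × $210 = $2,436.00
Subtotal: $15,168.50 + $15,351.00 + $14,820.00 + $63,729.00 + $2,436.00 = $111,504.50
Travel: 13.7 × $250 = $3,425.00
Total: $111,504.50 + $3,425.00 = $114,929.50

$114,929.50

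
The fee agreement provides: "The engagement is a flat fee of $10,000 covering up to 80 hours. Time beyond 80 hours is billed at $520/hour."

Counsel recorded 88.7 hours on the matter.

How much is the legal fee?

Flat fee: $10,000.00
Excess hours: 88.7 − 80 = 8.7
Overrun: 8.7 × $520 = $4,524.00
Total: $10,000.00 + $4,524.00 = $14,524.00

$14,524.00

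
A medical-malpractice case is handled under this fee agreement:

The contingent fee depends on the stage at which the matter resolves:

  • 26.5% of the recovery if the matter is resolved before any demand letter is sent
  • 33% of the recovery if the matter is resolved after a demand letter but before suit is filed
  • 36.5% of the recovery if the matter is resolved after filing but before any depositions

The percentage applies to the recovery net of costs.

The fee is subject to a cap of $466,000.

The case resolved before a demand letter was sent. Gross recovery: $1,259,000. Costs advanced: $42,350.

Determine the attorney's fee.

$322,412.25

Fee base (net of costs): $1,259,000 − $42,350 = $1,216,650
The matter resolved before a demand letter was sent, so the 26.5% rate applies.
$1,216,650 × 26.5% = $322,412.25
$322,412.25 is under the $466,000 cap.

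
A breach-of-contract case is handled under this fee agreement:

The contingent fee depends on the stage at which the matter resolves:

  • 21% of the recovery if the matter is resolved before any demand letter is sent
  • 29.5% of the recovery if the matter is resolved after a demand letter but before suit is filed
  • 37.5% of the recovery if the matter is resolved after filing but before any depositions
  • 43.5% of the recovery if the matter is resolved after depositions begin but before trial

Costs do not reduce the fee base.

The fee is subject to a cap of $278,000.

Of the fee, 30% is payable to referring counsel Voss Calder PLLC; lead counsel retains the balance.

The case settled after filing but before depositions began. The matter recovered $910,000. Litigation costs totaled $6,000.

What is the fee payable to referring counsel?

$83,400.00

Fee base is the gross recovery, $910,000; costs are reimbursed separately.
The matter settled after filing but before depositions began, so the 37.5% rate applies.
$910,000 × 37.5% = $341,250.00
$341,250.00 exceeds the $278,000 cap, so the fee is capped at $278,000.00.
Referral share: 30% of $278,000.00 = $83,400.00; lead counsel retains $278,000.00 − $83,400.00 = $194,600.00.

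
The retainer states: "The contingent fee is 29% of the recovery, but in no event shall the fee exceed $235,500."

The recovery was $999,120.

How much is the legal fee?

29% of $999,120 = $289,744.80
That exceeds the $235,500 cap, so the fee is capped at $235,500.

$235,500.00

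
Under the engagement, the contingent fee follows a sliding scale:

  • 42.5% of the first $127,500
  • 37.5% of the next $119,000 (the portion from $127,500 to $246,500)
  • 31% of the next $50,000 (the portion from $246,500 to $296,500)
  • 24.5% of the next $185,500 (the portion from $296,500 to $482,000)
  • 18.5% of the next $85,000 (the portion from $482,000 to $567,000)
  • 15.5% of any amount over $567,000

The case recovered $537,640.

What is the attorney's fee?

$170,053.40

First $127,500 at 42.5% = $54,187.50
Next $119,000 at 37.5% = $44,625.00
Next $50,000 at 31% = $15,500.00
Next $185,500 at 24.5% = $45,447.50
Remaining $55,640 at 18.5% = $10,293.40
Fee: $54,187.50 + $44,625.00 + $15,500.00 + $45,447.50 + $10,293.40 = $170,053.40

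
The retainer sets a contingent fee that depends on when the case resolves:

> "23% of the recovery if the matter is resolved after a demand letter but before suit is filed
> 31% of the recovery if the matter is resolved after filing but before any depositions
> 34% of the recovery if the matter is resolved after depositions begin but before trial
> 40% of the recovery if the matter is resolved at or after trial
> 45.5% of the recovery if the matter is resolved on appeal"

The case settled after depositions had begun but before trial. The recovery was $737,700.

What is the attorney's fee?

The matter settled after depositions had begun but before trial, so the 34% rate applies.
$737,700 × 34% = $250,818.00

$250,818.00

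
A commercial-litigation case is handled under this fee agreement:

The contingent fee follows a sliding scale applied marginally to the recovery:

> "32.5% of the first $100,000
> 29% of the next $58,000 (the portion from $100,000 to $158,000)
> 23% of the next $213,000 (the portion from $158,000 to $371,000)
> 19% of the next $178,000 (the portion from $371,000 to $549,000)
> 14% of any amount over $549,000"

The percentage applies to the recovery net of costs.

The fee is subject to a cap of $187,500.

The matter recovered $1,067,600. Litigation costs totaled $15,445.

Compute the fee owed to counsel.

Fee base (net of costs): $1,067,600 − $15,445 = $1,052,155
First $100,000 at 32.5% = $32,500.00
Next $58,000 at 29% = $16,820.00
Next $213,000 at 23% = $48,990.00
Next $178,000 at 19% = $33,820.00
Remaining $503,155 at 14% = $70,441.70
Fee: $32,500.00 + $16,820.00 + $48,990.00 + $33,820.00 + $70,441.70 = $202,571.70
$202,571.70 exceeds the $187,500 cap, so the fee is capped at $187,500.00.

$187,500.00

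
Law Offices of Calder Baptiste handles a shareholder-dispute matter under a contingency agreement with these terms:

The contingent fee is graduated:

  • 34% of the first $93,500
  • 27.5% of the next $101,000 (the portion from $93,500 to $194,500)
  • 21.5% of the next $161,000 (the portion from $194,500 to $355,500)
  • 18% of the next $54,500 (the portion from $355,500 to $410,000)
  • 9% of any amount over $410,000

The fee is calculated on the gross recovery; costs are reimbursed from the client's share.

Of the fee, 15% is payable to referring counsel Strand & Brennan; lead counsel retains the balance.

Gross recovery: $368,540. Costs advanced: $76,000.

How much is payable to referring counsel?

$14,479.08

Fee base is the gross recovery, $368,540; costs are reimbursed separately.
First $93,500 at 34% = $31,790.00
Next $101,000 at 27.5% = $27,775.00
Next $161,000 at 21.5% = $34,615.00
Remaining $13,040 at 18% = $2,347.20
Fee: $31,790.00 + $27,775.00 + $34,615.00 + $2,347.20 = $96,527.20
Referral share: 15% of $96,527.20 = $14,479.08; lead counsel retains $96,527.20 − $14,479.08 = $82,048.12.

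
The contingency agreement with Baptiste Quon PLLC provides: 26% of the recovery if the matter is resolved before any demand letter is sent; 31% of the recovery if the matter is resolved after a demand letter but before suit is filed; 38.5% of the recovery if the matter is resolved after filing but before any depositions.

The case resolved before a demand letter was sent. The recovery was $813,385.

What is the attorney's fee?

$211,480.10

The matter resolved before a demand letter was sent, so the 26% rate applies.
$813,385 × 26% = $211,480.10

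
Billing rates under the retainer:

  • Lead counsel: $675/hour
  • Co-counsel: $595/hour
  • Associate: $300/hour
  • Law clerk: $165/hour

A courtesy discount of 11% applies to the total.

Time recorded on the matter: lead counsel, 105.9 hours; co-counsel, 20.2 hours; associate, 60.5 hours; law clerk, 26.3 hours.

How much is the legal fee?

Lead counsel: 105.9 × $675 = $71,482.50
Co-counsel: 20.2 × $595 = $12,019.00
Associate: 60.5 × $300 = $18,150.00
Law clerk: 26.3 × $165 = $4,339.50
Subtotal: $105,991.00
Less 11% discount: −$11,659.01
Total: $105,991.00 − $11,659.01 = $94,331.99

$94,331.99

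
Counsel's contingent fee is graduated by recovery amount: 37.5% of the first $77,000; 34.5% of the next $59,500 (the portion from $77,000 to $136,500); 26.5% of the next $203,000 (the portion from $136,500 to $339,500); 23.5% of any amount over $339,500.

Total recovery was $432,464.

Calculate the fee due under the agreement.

First $77,000 at 37.5% = $28,875.00
Next $59,500 at 34.5% = $20,527.50
Next $203,000 at 26.5% = $53,795.00
Remaining $92,964 at 23.5% = $21,846.54
Fee: $28,875.00 + $20,527.50 + $53,795.00 + $21,846.54 = $125,044.04

$125,044.04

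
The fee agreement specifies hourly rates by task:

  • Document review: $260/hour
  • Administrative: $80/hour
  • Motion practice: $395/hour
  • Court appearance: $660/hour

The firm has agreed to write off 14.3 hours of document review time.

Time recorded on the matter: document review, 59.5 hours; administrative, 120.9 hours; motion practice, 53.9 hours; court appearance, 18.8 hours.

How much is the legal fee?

Document review: 59.5 × $260 = $15,470.00
Administrative: 120.9 × $80 = $9,672.00
Motion practice: 53.9 × $395 = $21,290.50
Court appearance: 18.8 × $660 = $12,408.00
Subtotal: $58,840.50
Write-off: 14.3 × $260 = $3,718.00
Total: $58,840.50 − $3,718.00 = $55,122.50

$55,122.50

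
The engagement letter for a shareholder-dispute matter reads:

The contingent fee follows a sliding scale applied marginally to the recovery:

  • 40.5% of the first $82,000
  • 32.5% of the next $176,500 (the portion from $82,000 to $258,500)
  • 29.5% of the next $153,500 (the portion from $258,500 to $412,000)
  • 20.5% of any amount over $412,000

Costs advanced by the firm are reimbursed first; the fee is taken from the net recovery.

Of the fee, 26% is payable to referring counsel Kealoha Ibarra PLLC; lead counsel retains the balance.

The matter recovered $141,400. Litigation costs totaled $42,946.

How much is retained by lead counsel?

$28,532.59

Fee base (net of costs): $141,400 − $42,946 = $98,454
First $82,000 at 40.5% = $33,210.00
Remaining $16,454 at 32.5% = $5,347.55
Fee: $33,210.00 + $5,347.55 = $38,557.55
Referral share: 26% of $38,557.55 = $10,024.96; lead counsel retains $38,557.55 − $10,024.96 = $28,532.59.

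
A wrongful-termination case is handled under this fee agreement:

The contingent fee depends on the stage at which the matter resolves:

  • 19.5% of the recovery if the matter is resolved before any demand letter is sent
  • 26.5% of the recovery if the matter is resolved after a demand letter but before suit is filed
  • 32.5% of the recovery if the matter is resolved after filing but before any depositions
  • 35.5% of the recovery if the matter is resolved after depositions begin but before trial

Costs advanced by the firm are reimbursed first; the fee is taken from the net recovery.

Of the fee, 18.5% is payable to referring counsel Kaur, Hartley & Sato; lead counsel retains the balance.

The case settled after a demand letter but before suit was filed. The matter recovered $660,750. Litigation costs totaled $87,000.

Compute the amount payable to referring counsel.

$28,128.09

Fee base (net of costs): $660,750 − $87,000 = $573,750
The matter settled after a demand letter but before suit was filed, so the 26.5% rate applies.
$573,750 × 26.5% = $152,043.75
Referral share: 18.5% of $152,043.75 = $28,128.09; lead counsel retains $152,043.75 − $28,128.09 = $123,915.66.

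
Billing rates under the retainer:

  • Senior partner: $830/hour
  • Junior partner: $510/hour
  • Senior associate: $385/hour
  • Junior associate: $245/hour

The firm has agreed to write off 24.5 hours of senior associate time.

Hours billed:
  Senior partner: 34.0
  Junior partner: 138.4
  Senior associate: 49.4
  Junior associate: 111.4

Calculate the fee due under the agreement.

Senior partner: 34.0 × $830 = $28,220.00
Junior partner: 138.4 × $510 = $70,584.00
Senior associate: 49.4 × $385 = $19,019.00
Junior associate: 111.4 × $245 = $27,293.00
Subtotal: $145,116.00
Write-off: 24.5 × $385 = $9,432.50
Total: $145,116.00 − $9,432.50 = $135,683.50

$135,683.50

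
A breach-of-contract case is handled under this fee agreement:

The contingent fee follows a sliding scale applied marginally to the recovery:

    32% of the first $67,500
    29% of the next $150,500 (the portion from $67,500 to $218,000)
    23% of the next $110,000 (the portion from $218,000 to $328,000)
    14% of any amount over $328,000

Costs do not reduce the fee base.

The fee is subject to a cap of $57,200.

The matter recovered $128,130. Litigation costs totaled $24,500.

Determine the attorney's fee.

Fee base is the gross recovery, $128,130; costs are reimbursed separately.
First $67,500 at 32% = $21,600.00
Remaining $60,630 at 29% = $17,582.70
Fee: $21,600.00 + $17,582.70 = $39,182.70
$39,182.70 is under the $57,200 cap.

$39,182.70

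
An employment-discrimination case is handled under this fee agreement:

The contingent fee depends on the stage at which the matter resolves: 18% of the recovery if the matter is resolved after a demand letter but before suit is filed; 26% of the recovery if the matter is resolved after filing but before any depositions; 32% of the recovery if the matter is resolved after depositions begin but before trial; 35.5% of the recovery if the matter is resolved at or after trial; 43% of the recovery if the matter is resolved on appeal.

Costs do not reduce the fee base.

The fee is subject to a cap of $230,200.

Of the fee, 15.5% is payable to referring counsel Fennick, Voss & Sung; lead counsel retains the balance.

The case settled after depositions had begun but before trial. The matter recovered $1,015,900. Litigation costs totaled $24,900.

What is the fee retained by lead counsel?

$194,519.00

Fee base is the gross recovery, $1,015,900; costs are reimbursed separately.
The matter settled after depositions had begun but before trial, so the 32% rate applies.
$1,015,900 × 32% = $325,088.00
$325,088.00 exceeds the $230,200 cap, so the fee is capped at $230,200.00.
Referral share: 15.5% of $230,200.00 = $35,681.00; lead counsel retains $230,200.00 − $35,681.00 = $194,519.00.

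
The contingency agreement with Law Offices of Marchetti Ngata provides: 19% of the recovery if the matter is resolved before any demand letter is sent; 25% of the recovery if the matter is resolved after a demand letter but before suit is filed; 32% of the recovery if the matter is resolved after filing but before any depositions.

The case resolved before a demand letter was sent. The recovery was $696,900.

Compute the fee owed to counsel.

The matter resolved before a demand letter was sent, so the 19% rate applies.
$696,900 × 19% = $132,411.00

$132,411.00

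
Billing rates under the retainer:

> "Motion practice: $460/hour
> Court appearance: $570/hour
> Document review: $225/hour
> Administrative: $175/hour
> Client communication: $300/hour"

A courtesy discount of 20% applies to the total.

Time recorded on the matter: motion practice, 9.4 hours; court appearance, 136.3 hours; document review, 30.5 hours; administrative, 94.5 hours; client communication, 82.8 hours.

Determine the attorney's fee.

$104,204.00

Motion practice: 9.4 × $460 = $4,324.00
Court appearance: 136.3 × $570 = $77,691.00
Document review: 30.5 × $225 = $6,862.50
Administrative: 94.5 × $175 = $16,537.50
Client communication: 82.8 × $300 = $24,840.00
Subtotal: $130,255.00
Less 20% discount: −$26,051.00
Total: $130,255.00 − $26,051.00 = $104,204.00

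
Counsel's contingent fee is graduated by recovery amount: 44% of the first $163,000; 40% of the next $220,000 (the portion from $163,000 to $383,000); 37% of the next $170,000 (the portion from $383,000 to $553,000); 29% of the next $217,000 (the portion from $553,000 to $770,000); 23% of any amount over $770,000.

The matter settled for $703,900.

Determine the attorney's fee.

First $163,000 at 44% = $71,720.00
Next $220,000 at 40% = $88,000.00
Next $170,000 at 37% = $62,900.00
Remaining $150,900 at 29% = $43,761.00
Fee: $71,720.00 + $88,000.00 + $62,900.00 + $43,761.00 = $266,381.00

$266,381.00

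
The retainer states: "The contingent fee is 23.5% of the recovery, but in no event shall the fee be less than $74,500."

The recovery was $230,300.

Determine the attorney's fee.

$74,500.00

23.5% of $230,300 = $54,120.50
That is below the $74,500 minimum, so the minimum applies.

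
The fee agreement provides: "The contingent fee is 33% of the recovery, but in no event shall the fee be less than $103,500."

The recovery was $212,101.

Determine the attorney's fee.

$103,500.00

33% of $212,101 = $69,993.33
That is below the $103,500 minimum, so the minimum applies.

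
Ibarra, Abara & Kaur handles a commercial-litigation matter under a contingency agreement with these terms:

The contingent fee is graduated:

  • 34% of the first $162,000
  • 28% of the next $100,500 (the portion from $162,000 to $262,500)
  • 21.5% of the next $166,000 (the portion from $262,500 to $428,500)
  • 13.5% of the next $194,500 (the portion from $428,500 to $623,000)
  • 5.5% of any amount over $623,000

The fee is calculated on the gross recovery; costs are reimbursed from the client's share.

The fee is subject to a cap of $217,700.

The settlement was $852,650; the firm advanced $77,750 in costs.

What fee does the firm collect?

$157,798.25

Fee base is the gross recovery, $852,650; costs are reimbursed separately.
First $162,000 at 34% = $55,080.00
Next $100,500 at 28% = $28,140.00
Next $166,000 at 21.5% = $35,690.00
Next $194,500 at 13.5% = $26,257.50
Remaining $229,650 at 5.5% = $12,630.75
Fee: $55,080.00 + $28,140.00 + $35,690.00 + $26,257.50 + $12,630.75 = $157,798.25
$157,798.25 is under the $217,700 cap.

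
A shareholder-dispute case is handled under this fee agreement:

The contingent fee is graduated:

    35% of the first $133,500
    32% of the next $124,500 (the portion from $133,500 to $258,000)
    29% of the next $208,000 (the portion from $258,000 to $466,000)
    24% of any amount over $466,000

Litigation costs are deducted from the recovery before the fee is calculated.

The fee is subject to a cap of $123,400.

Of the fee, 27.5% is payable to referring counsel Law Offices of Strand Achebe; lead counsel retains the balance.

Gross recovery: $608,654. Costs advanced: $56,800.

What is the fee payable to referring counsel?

$33,935.00

Fee base (net of costs): $608,654 − $56,800 = $551,854
First $133,500 at 35% = $46,725.00
Next $124,500 at 32% = $39,840.00
Next $208,000 at 29% = $60,320.00
Remaining $85,854 at 24% = $20,604.96
Fee: $46,725.00 + $39,840.00 + $60,320.00 + $20,604.96 = $167,489.96
$167,489.96 exceeds the $123,400 cap, so the fee is capped at $123,400.00.
Referral share: 27.5% of $123,400.00 = $33,935.00; lead counsel retains $123,400.00 − $33,935.00 = $89,465.00.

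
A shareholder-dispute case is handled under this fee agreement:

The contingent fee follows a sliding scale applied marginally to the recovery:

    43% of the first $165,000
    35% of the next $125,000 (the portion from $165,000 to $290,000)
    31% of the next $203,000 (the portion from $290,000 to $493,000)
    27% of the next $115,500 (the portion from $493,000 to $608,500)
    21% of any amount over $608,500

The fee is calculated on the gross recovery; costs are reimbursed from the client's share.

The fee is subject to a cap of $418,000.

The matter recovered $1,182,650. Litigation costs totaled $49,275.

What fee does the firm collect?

$329,386.50

Fee base is the gross recovery, $1,182,650; costs are reimbursed separately.
First $165,000 at 43% = $70,950.00
Next $125,000 at 35% = $43,750.00
Next $203,000 at 31% = $62,930.00
Next $115,500 at 27% = $31,185.00
Remaining $574,150 at 21% = $120,571.50
Fee: $70,950.00 + $43,750.00 + $62,930.00 + $31,185.00 + $120,571.50 = $329,386.50
$329,386.50 is under the $418,000 cap.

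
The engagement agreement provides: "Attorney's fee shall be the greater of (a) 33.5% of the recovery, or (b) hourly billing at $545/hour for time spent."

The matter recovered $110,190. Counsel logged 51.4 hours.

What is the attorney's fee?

(a) 33.5% of $110,190 = $36,913.65
(b) 51.4 × $545 = $28,013.00
The greater is (a): $36,913.65.

$36,913.65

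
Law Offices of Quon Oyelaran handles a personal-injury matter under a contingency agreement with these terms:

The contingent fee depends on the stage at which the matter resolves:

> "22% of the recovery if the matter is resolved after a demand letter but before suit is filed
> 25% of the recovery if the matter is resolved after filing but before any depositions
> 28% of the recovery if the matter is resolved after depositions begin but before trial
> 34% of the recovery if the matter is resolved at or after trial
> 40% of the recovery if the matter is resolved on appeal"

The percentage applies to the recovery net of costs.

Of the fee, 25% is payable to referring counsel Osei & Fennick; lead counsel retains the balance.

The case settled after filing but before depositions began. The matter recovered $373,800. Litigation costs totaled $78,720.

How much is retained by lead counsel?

$55,327.50

Fee base (net of costs): $373,800 − $78,720 = $295,080
The matter settled after filing but before depositions began, so the 25% rate applies.
$295,080 × 25% = $73,770.00
Referral share: 25% of $73,770.00 = $18,442.50; lead counsel retains $73,770.00 − $18,442.50 = $55,327.50.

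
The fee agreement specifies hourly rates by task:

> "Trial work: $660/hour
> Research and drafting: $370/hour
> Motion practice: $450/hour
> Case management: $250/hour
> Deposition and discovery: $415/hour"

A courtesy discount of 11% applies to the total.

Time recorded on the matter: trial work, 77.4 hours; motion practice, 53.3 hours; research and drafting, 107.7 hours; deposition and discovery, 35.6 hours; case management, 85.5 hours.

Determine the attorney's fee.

Trial work: 77.4 × $660 = $51,084.00
Research and drafting: 107.7 × $370 = $39,849.00
Motion practice: 53.3 × $450 = $23,985.00
Case management: 85.5 × $250 = $21,375.00
Deposition and discovery: 35.6 × $415 = $14,774.00
Subtotal: $151,067.00
Less 11% discount: −$16,617.37
Total: $151,067.00 − $16,617.37 = $134,449.63

$134,449.63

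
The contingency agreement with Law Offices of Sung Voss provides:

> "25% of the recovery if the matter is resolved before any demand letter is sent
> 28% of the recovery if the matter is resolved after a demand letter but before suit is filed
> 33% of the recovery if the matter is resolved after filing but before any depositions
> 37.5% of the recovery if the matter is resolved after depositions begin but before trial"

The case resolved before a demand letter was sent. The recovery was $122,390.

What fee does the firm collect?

$30,597.50

The matter resolved before a demand letter was sent, so the 25% rate applies.
$122,390 × 25% = $30,597.50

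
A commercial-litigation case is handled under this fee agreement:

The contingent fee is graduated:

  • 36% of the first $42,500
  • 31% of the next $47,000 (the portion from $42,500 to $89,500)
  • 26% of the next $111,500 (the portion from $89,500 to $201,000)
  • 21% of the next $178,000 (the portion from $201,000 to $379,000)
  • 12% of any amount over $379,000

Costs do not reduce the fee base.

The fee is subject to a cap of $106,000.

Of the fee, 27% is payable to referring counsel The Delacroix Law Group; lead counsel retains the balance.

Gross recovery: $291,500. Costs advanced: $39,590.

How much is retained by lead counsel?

Fee base is the gross recovery, $291,500; costs are reimbursed separately.
First $42,500 at 36% = $15,300.00
Next $47,000 at 31% = $14,570.00
Next $111,500 at 26% = $28,990.00
Remaining $90,500 at 21% = $19,005.00
Fee: $15,300.00 + $14,570.00 + $28,990.00 + $19,005.00 = $77,865.00
$77,865.00 is under the $106,000 cap.
Referral share: 27% of $77,865.00 = $21,023.55; lead counsel retains $77,865.00 − $21,023.55 = $56,841.45.

$56,841.45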